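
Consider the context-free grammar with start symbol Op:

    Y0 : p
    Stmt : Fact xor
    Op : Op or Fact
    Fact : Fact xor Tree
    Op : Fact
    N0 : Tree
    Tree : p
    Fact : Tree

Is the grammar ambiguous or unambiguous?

(Y0, N0, Stmt are unreachable from Op, so their rules don't affect L(Op).) The grammar is stratified — Op handles 'or' (left-recursive), Fact handles 'xor', Tree atoms. Each operator has a fixed associativity and precedence level, so every string has one parse.

Unambiguous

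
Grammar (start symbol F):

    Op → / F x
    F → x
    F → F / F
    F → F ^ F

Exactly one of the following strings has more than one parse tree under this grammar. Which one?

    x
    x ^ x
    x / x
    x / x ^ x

x / x ^ x

x: 1 tree
x ^ x: 1 tree
x / x: 1 tree
x / x ^ x: 2 trees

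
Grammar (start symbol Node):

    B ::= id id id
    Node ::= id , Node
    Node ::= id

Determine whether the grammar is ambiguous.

Unambiguous

(B is unreachable from Node, so its rules don't affect L(Node).) Right-recursive list with a separator: after each atom, whether the separator follows determines the rule. One parse per string.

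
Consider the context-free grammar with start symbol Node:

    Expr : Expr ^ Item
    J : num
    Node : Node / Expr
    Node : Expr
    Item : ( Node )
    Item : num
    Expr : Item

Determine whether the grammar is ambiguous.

(J is unreachable from Node, so its rules don't affect L(Node).) The grammar is stratified — Node handles '/' (left-recursive), Expr handles '^', Item atoms. Each operator has a fixed associativity and precedence level, so every string has one parse.

Unambiguous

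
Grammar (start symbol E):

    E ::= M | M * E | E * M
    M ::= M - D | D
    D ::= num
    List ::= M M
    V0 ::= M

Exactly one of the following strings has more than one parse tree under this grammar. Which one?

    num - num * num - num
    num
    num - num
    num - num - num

num - num * num - num

num - num * num - num: 2 trees
num: 1 tree
num - num: 1 tree
num - num - num: 1 tree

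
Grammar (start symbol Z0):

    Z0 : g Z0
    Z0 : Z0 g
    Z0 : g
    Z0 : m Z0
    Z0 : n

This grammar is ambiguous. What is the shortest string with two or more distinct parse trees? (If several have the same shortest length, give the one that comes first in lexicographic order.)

g g

length 1: no string has ≥2 trees
length 2: g g has 2 parse trees

Two derivations of g g:
  Z0 ⇒ g Z0 ⇒ g g
  Z0 ⇒ Z0 g ⇒ g g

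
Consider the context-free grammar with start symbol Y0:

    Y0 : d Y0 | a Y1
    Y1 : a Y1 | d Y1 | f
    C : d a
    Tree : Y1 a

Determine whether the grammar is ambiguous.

Only Y0, Y1 are reachable from Y0; ignoring the rest: The reachable rules are right-linear with at most one rule per (nonterminal, next-terminal) pair. Each input token forces the next rule, so parsing is deterministic.

Unambiguous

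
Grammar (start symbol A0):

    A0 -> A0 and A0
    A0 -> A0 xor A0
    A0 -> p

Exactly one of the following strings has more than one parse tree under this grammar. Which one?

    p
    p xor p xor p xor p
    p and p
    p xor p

p xor p xor p xor p

p: 1 tree
p xor p xor p xor p: 5 trees
p and p: 1 tree
p xor p: 1 tree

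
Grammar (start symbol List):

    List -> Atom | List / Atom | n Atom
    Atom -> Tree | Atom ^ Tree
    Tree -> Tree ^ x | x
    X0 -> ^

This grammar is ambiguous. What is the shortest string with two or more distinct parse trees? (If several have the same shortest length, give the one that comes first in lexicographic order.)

x ^ x

length 1: no string has ≥2 trees
length 2: no string has ≥2 trees
length 3: x ^ x has 2 parse trees

Two derivations of x ^ x:
  List ⇒ Atom ⇒ Tree ⇒ Tree ^ x ⇒ x ^ x
  List ⇒ Atom ⇒ Atom ^ Tree ⇒ Tree ^ Tree ⇒ x ^ Tree ⇒ x ^ x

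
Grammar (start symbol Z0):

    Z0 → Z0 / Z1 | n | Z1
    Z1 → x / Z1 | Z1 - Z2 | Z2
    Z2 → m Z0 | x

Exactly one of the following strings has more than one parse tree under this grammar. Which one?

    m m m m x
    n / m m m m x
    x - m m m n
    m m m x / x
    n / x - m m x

m m m x / x

m m m m x: 1 tree
n / m m m m x: 1 tree
x - m m m n: 1 tree
m m m x / x: 5 trees
n / x - m m x: 1 tree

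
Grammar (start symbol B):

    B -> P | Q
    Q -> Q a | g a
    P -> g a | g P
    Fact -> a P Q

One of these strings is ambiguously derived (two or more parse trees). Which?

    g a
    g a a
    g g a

g a

g a: 2 trees
g a a: 1 tree
g g a: 1 tree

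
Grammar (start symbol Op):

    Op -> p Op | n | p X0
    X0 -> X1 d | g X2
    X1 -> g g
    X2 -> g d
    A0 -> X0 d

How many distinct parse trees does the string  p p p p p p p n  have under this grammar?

Parse trees for p p p p p p p n:
  [Op p [Op p [Op p [Op p [Op p [Op p [Op p [Op n]]]]]]]]

1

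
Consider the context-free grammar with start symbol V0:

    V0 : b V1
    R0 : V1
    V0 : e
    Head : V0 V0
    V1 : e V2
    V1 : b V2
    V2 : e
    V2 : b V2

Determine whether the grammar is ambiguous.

(Head, R0 are unreachable from V0, so their rules don't affect L(V0).) The reachable rules are right-linear with at most one rule per (nonterminal, next-terminal) pair. Each input token forces the next rule, so parsing is deterministic.

Unambiguous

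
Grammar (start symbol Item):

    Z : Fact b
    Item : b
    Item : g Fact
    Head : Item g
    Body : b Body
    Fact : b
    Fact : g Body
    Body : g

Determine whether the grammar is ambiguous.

Unambiguous

(Z, Head are unreachable from Item, so their rules don't affect L(Item).) The reachable rules are right-linear with at most one rule per (nonterminal, next-terminal) pair. Each input token forces the next rule, so parsing is deterministic.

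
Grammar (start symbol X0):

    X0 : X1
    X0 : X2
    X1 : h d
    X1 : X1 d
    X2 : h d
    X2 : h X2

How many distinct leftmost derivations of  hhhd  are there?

Parse trees for hhhd:
  [X0 [X2 h [X2 h [X2 h d]]]]

1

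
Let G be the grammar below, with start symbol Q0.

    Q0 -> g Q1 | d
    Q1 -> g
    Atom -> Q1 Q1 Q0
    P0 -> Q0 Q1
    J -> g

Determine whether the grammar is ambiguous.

Only Q0, Q1 are reachable from Q0; ignoring the rest: Each reachable nonterminal has at most one production per leading terminal, and all productions are right-linear; the derivation is determined token-by-token.

Unambiguous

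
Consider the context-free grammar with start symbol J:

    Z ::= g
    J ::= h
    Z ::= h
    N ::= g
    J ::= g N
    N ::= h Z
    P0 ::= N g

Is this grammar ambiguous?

Only J, N, Z are reachable from J; ignoring the rest: Each reachable nonterminal has at most one production per leading terminal, and all productions are right-linear; the derivation is determined token-by-token.

Unambiguous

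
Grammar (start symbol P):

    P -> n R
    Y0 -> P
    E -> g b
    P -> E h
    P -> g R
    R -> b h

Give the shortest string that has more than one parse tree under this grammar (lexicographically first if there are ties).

g b h

length 3: g b h has 2 parse trees

Two derivations of g b h:
  P ⇒ E h ⇒ g b h
  P ⇒ g R ⇒ g b h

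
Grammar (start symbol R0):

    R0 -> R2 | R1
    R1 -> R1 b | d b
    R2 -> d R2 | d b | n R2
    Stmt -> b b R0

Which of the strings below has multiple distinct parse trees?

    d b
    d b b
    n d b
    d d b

d b

d b: 2 trees
d b b: 1 tree
n d b: 1 tree
d d b: 1 tree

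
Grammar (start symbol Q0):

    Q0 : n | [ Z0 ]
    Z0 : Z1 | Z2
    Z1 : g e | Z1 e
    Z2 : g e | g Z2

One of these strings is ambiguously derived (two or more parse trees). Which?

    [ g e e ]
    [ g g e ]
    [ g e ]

[ g e ]

[ g e e ]: 1 tree
[ g g e ]: 1 tree
[ g e ]: 2 trees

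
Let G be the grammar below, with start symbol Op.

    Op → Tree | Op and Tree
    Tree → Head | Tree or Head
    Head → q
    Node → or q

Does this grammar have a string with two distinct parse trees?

(Node is unreachable from Op, so its rules don't affect L(Op).) This is a standard precedence ladder (Op over Tree over Head), with each level left-recursive on its own operator ('and' at Op, 'or' at Tree). That structure is LR(1), hence unambiguous.

Unambiguous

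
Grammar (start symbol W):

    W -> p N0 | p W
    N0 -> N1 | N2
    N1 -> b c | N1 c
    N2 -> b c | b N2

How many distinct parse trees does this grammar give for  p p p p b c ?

Parse trees for p p p p b c:
  [W p [W p [W p [W p [N0 [N1 b c]]]]]]
  [W p [W p [W p [W p [N0 [N2 b c]]]]]]

2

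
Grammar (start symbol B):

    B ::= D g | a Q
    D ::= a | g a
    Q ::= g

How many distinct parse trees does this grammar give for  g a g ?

1

Parse trees for g a g:
  [B [D g a] g]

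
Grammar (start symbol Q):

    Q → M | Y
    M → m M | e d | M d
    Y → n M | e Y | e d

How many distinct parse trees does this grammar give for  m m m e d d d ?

10

Parse trees for m m m e d d d (showing first 6 of 10):
  [Q [M m [M m [M m [M [M [M e d] d] d]]]]]
  [Q [M m [M m [M [M m [M [M e d] d]] d]]]]
  [Q [M m [M m [M [M [M m [M e d]] d] d]]]]
  [Q [M m [M [M m [M m [M [M e d] d]]] d]]]
  [Q [M m [M [M m [M [M m [M e d]] d]] d]]]
  [Q [M m [M [M [M m [M m [M e d]]] d] d]]]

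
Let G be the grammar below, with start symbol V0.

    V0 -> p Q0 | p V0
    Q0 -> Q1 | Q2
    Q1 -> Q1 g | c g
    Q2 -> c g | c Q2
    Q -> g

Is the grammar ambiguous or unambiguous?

Witness: p c g

Derivation 1: V0 ⇒ p Q0 ⇒ p Q1 ⇒ p c g
Derivation 2: V0 ⇒ p Q0 ⇒ p Q2 ⇒ p c g

Two distinct leftmost derivations for the same string.

Ambiguous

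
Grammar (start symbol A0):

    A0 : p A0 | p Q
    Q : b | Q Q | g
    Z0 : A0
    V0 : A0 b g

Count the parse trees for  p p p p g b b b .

Parse trees for p p p p g b b b:
  [A0 p [A0 p [A0 p [A0 p [Q [Q g] [Q [Q b] [Q [Q b] [Q b]]]]]]]]
  [A0 p [A0 p [A0 p [A0 p [Q [Q g] [Q [Q [Q b] [Q b]] [Q b]]]]]]]
  [A0 p [A0 p [A0 p [A0 p [Q [Q [Q g] [Q b]] [Q [Q b] [Q b]]]]]]]
  [A0 p [A0 p [A0 p [A0 p [Q [Q [Q g] [Q [Q b] [Q b]]] [Q b]]]]]]
  [A0 p [A0 p [A0 p [A0 p [Q [Q [Q [Q g] [Q b]] [Q b]] [Q b]]]]]]

5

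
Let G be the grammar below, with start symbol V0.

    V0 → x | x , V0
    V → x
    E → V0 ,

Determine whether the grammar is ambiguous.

Only V0 is reachable from V0; ignoring the rest: Right-recursive list with a separator: after each atom, whether the separator follows determines the rule. One parse per string.

Unambiguous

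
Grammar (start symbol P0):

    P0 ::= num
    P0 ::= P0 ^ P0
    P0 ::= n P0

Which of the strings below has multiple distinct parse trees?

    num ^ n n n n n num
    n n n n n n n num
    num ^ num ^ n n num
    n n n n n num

num ^ n n n n n num: 1 tree
n n n n n n n num: 1 tree
num ^ num ^ n n num: 2 trees
n n n n n num: 1 tree

num ^ num ^ n n num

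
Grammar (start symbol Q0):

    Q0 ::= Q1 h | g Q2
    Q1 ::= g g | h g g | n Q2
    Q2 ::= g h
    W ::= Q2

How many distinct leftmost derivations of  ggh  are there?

Parse trees for ggh:
  [Q0 [Q1 g g] h]
  [Q0 g [Q2 g h]]

2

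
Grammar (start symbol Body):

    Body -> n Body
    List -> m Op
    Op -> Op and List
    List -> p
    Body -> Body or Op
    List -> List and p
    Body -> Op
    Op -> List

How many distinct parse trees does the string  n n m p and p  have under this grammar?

Parse trees for n n m p and p:
  [Body n [Body n [Body [Op [Op [List m [Op [List p]]]] and [List p]]]]]
  [Body n [Body n [Body [Op [List m [Op [Op [List p]] and [List p]]]]]]]
  [Body n [Body n [Body [Op [List m [Op [List [List p] and p]]]]]]]
  [Body n [Body n [Body [Op [List [List m [Op [List p]]] and p]]]]]

4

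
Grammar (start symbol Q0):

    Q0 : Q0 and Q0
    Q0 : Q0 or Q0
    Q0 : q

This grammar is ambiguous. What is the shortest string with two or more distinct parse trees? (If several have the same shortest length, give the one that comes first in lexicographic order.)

q and q and q

length 1: no string has ≥2 trees
length 3: no string has ≥2 trees
length 5: q and q and q has 2 parse trees

Two derivations of q and q and q:
  Q0 ⇒ Q0 and Q0 ⇒ Q0 and Q0 and Q0 ⇒ q and Q0 and Q0 ⇒ q and q and Q0 ⇒ q and q and q
  Q0 ⇒ Q0 and Q0 ⇒ q and Q0 ⇒ q and Q0 and Q0 ⇒ q and q and Q0 ⇒ q and q and q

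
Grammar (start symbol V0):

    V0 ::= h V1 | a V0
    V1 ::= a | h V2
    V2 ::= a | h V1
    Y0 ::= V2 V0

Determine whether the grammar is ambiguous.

Unambiguous

Only V0, V1, V2 are reachable from V0; ignoring the rest: Each reachable nonterminal has at most one production per leading terminal, and all productions are right-linear; the derivation is determined token-by-token.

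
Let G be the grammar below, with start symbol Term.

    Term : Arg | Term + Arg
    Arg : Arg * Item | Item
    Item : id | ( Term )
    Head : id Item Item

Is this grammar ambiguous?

Unambiguous

(Head is unreachable from Term, so its rules don't affect L(Term).) This is a standard precedence ladder (Term over Arg over Item), with each level left-recursive on its own operator ('+' at Term, '*' at Arg). That structure is LR(1), hence unambiguous.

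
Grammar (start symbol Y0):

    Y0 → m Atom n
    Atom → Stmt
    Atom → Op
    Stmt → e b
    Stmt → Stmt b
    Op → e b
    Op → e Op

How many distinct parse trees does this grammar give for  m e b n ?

Parse trees for m e b n:
  [Y0 m [Atom [Stmt e b]] n]
  [Y0 m [Atom [Op e b]] n]

2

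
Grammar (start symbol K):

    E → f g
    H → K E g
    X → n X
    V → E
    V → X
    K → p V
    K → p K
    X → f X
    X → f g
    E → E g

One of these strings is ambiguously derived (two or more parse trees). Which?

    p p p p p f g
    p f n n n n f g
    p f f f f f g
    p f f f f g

p p p p p f g

p p p p p f g: 2 trees
p f n n n n f g: 1 tree
p f f f f f g: 1 tree
p f f f f g: 1 tree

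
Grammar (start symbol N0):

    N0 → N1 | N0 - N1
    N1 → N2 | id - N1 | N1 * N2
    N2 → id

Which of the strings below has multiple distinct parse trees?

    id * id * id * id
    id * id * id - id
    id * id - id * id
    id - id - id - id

id * id * id * id: 1 tree
id * id * id - id: 1 tree
id * id - id * id: 1 tree
id - id - id - id: 8 trees

id - id - id - id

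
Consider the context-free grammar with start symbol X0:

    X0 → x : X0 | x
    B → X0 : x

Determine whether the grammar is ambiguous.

Unambiguous

Only X0 is reachable from X0; ignoring the rest: Right-recursive list with a separator: after each atom, whether the separator follows determines the rule. One parse per string.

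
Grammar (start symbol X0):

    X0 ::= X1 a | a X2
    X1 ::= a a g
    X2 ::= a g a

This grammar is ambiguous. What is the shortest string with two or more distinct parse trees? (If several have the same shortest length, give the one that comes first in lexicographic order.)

a a g a

length 4: a a g a has 2 parse trees

Two derivations of a a g a:
  X0 ⇒ X1 a ⇒ a a g a
  X0 ⇒ a X2 ⇒ a a g a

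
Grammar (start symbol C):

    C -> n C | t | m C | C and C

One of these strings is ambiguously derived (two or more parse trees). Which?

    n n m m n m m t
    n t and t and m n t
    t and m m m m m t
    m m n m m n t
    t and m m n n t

n n m m n m m t: 1 tree
n t and t and m n t: 5 trees
t and m m m m m t: 1 tree
m m n m m n t: 1 tree
t and m m n n t: 1 tree

n t and t and m n t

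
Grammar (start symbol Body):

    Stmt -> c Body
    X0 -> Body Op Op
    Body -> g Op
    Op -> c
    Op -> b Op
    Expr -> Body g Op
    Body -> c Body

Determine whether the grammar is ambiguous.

Unambiguous

Only Body, Op are reachable from Body; ignoring the rest: The reachable rules are right-linear with at most one rule per (nonterminal, next-terminal) pair. Each input token forces the next rule, so parsing is deterministic.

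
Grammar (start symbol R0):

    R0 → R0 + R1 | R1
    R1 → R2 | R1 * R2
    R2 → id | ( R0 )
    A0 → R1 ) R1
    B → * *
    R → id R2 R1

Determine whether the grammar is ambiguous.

Only R0, R1, R2 are reachable from R0; ignoring the rest: The grammar is stratified — R0 handles '+' (left-recursive), R1 handles '*', R2 atoms. Each operator has a fixed associativity and precedence level, so every string has one parse.

Unambiguous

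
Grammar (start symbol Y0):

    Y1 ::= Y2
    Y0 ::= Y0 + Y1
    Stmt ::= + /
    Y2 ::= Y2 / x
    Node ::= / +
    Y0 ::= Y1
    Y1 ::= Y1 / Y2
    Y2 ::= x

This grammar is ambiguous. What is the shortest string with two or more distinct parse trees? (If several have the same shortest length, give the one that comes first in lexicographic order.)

x / x

length 1: no string has ≥2 trees
length 3: x / x has 2 parse trees

Two derivations of x / x:
  Y0 ⇒ Y1 ⇒ Y2 ⇒ Y2 / x ⇒ x / x
  Y0 ⇒ Y1 ⇒ Y1 / Y2 ⇒ Y2 / Y2 ⇒ x / Y2 ⇒ x / x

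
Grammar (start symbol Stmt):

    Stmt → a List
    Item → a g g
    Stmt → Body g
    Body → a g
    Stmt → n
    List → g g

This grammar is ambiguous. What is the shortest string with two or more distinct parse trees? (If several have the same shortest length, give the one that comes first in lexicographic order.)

a g g

length 1: no string has ≥2 trees
length 3: a g g has 2 parse trees

Two derivations of a g g:
  Stmt ⇒ a List ⇒ a g g
  Stmt ⇒ Body g ⇒ a g g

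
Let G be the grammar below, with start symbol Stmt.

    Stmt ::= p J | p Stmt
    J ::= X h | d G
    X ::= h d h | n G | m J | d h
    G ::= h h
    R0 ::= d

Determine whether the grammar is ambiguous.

Ambiguous

Witness: p d h h

Derivation 1: Stmt ⇒ p J ⇒ p X h ⇒ p d h h
Derivation 2: Stmt ⇒ p J ⇒ p d G ⇒ p d h h

Two distinct leftmost derivations for the same string.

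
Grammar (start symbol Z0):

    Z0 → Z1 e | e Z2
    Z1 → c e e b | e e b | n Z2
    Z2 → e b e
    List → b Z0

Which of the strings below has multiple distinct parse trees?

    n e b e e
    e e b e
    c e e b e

n e b e e: 1 tree
e e b e: 2 trees
c e e b e: 1 tree

e e b e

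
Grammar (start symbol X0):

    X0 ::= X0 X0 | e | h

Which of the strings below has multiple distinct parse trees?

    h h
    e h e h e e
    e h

h h: 1 tree
e h e h e e: 42 trees
e h: 1 tree

e h e h e e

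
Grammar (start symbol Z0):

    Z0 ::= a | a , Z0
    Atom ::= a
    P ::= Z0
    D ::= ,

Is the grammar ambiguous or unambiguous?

Unambiguous

(Atom, P, D are unreachable from Z0, so their rules don't affect L(Z0).) The reachable grammar is A → atom sep A | atom. Each atom is followed by either the separator (recurse) or end-of-string (stop) — no choice point.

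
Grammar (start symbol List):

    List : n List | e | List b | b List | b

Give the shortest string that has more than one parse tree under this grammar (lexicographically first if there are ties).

length 1: no string has ≥2 trees
length 2: b b has 2 parse trees

Two derivations of b b:
  List ⇒ List b ⇒ b b
  List ⇒ b List ⇒ b b

b b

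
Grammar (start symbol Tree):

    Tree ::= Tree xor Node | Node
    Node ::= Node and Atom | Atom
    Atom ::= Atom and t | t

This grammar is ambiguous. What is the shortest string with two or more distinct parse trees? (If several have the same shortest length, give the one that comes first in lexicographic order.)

length 1: no string has ≥2 trees
length 3: t and t has 2 parse trees

Two derivations of t and t:
  Tree ⇒ Node ⇒ Node and Atom ⇒ Atom and Atom ⇒ t and Atom ⇒ t and t
  Tree ⇒ Node ⇒ Atom ⇒ Atom and t ⇒ t and t

t and t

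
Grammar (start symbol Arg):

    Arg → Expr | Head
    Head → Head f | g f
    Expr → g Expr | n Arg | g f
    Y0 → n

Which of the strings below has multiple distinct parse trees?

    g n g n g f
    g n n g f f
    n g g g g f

g n g n g f: 2 trees
g n n g f f: 1 tree
n g g g g f: 1 tree

g n g n g f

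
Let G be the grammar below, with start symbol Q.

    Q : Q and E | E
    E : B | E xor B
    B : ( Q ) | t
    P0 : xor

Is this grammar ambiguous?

Unambiguous

(P0 is unreachable from Q, so its rules don't affect L(Q).) The grammar is stratified — Q handles 'and' (left-recursive), E handles 'xor', B atoms. Each operator has a fixed associativity and precedence level, so every string has one parse.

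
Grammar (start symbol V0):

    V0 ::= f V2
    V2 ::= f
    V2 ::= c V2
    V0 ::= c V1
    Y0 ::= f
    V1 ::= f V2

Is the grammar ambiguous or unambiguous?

Only V0, V1, V2 are reachable from V0; ignoring the rest: Restricted to the reachable nonterminals, every rule has the form A → t or A → t B, and no two rules for the same A share a first terminal. The grammar encodes a DFA — one run per string.

Unambiguous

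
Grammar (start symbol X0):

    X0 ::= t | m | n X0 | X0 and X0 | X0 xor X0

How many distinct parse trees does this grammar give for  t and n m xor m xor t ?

9

Parse trees for t and n m xor m xor t (showing first 6 of 9):
  [X0 [X0 t] and [X0 n [X0 [X0 m] xor [X0 [X0 m] xor [X0 t]]]]]
  [X0 [X0 t] and [X0 n [X0 [X0 [X0 m] xor [X0 m]] xor [X0 t]]]]
  [X0 [X0 t] and [X0 [X0 n [X0 m]] xor [X0 [X0 m] xor [X0 t]]]]
  [X0 [X0 t] and [X0 [X0 n [X0 [X0 m] xor [X0 m]]] xor [X0 t]]]
  [X0 [X0 t] and [X0 [X0 [X0 n [X0 m]] xor [X0 m]] xor [X0 t]]]
  [X0 [X0 [X0 t] and [X0 n [X0 m]]] xor [X0 [X0 m] xor [X0 t]]]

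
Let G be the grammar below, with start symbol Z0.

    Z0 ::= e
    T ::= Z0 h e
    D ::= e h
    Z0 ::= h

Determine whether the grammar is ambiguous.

Only Z0 is reachable from Z0; ignoring the rest: Each reachable nonterminal has at most one production per leading terminal, and all productions are right-linear; the derivation is determined token-by-token.

Unambiguous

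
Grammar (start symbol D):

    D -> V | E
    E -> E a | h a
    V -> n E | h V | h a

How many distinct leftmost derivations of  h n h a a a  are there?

Parse trees for h n h a a a:
  [D [V h [V n [E [E [E h a] a] a]]]]

1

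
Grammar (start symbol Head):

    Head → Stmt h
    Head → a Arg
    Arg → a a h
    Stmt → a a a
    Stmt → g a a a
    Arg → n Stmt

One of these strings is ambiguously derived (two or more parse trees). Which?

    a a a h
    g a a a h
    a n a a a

a a a h: 2 trees
g a a a h: 1 tree
a n a a a: 1 tree

a a a h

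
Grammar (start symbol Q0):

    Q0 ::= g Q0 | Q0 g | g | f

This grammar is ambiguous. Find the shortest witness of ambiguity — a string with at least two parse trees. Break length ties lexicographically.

g g

length 1: no string has ≥2 trees
length 2: g g has 2 parse trees

Two derivations of g g:
  Q0 ⇒ g Q0 ⇒ g g
  Q0 ⇒ Q0 g ⇒ g g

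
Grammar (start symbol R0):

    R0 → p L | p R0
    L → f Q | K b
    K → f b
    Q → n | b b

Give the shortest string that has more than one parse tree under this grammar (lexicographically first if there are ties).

p f b b

length 3: no string has ≥2 trees
length 4: p f b b has 2 parse trees

Two derivations of p f b b:
  R0 ⇒ p L ⇒ p f Q ⇒ p f b b
  R0 ⇒ p L ⇒ p K b ⇒ p f b b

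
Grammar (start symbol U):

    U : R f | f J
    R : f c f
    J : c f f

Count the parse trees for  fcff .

2

Parse trees for fcff:
  [U [R f c f] f]
  [U f [J c f f]]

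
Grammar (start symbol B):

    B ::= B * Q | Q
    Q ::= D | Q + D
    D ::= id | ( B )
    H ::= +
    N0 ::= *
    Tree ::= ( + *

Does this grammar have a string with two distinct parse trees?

Unambiguous

Only B, Q, D are reachable from B; ignoring the rest: This is a standard precedence ladder (B over Q over D), with each level left-recursive on its own operator ('*' at B, '+' at Q). That structure is LR(1), hence unambiguous.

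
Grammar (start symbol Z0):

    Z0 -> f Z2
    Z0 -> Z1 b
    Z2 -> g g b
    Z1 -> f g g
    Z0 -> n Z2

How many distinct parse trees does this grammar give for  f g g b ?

Parse trees for f g g b:
  [Z0 f [Z2 g g b]]
  [Z0 [Z1 f g g] b]

2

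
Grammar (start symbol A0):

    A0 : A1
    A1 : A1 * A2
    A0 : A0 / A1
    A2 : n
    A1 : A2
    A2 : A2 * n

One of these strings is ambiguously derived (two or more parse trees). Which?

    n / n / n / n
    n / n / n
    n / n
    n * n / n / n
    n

n / n / n / n: 1 tree
n / n / n: 1 tree
n / n: 1 tree
n * n / n / n: 2 trees
n: 1 tree

n * n / n / n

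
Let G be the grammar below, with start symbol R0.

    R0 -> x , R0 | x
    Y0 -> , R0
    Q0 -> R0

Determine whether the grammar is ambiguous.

Only R0 is reachable from R0; ignoring the rest: Right-recursive list with a separator: after each atom, whether the separator follows determines the rule. One parse per string.

Unambiguous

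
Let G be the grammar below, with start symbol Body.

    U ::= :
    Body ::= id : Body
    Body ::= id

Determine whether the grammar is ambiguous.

(U is unreachable from Body, so its rules don't affect L(Body).) The reachable grammar is A → atom sep A | atom. Each atom is followed by either the separator (recurse) or end-of-string (stop) — no choice point.

Unambiguous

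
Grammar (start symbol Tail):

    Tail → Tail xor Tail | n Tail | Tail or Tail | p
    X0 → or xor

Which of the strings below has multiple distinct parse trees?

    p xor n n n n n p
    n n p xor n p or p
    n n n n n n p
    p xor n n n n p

n n p xor n p or p

p xor n n n n n p: 1 tree
n n p xor n p or p: 12 trees
n n n n n n p: 1 tree
p xor n n n n p: 1 tree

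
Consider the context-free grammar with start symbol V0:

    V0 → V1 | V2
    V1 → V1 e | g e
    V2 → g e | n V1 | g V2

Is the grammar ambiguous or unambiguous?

Ambiguous

Witness: g e

Derivation 1: V0 ⇒ V1 ⇒ g e
Derivation 2: V0 ⇒ V2 ⇒ g e

Two distinct leftmost derivations for the same string.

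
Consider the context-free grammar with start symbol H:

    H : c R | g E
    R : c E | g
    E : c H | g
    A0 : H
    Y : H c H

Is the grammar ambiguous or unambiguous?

Unambiguous

(A0, Y are unreachable from H, so their rules don't affect L(H).) Restricted to the reachable nonterminals, every rule has the form A → t or A → t B, and no two rules for the same A share a first terminal. The grammar encodes a DFA — one run per string.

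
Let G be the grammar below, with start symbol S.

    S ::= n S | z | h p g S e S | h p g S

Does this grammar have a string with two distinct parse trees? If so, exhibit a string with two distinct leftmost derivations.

Witness: h p g h p g z e z

Derivation 1: S ⇒ h p g S e S ⇒ h p g h p g S e S ⇒ h p g h p g z e S ⇒ h p g h p g z e z
Derivation 2: S ⇒ h p g S ⇒ h p g h p g S e S ⇒ h p g h p g z e S ⇒ h p g h p g z e z

Two distinct leftmost derivations for the same string.

Ambiguous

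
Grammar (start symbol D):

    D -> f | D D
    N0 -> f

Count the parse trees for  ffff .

Parse trees for ffff:
  [D [D f] [D [D f] [D [D f] [D f]]]]
  [D [D f] [D [D [D f] [D f]] [D f]]]
  [D [D [D f] [D f]] [D [D f] [D f]]]
  [D [D [D f] [D [D f] [D f]]] [D f]]
  [D [D [D [D f] [D f]] [D f]] [D f]]

5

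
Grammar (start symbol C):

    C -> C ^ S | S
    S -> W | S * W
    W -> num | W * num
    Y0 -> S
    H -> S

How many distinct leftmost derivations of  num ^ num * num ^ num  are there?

Parse trees for num ^ num * num ^ num:
  [C [C [C [S [W num]]] ^ [S [W [W num] * num]]] ^ [S [W num]]]
  [C [C [C [S [W num]]] ^ [S [S [W num]] * [W num]]] ^ [S [W num]]]

2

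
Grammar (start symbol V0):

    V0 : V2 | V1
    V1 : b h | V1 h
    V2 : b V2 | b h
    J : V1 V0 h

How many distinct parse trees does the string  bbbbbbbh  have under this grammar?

Parse trees for bbbbbbbh:
  [V0 [V2 b [V2 b [V2 b [V2 b [V2 b [V2 b [V2 b h]]]]]]]]

1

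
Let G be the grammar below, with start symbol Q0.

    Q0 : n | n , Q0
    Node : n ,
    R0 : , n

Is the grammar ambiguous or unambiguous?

Only Q0 is reachable from Q0; ignoring the rest: The reachable grammar is A → atom sep A | atom. Each atom is followed by either the separator (recurse) or end-of-string (stop) — no choice point.

Unambiguous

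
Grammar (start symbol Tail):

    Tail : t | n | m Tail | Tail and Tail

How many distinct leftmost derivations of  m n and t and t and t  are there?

Parse trees for m n and t and t and t (showing first 6 of 14):
  [Tail m [Tail [Tail n] and [Tail [Tail t] and [Tail [Tail t] and [Tail t]]]]]
  [Tail m [Tail [Tail n] and [Tail [Tail [Tail t] and [Tail t]] and [Tail t]]]]
  [Tail m [Tail [Tail [Tail n] and [Tail t]] and [Tail [Tail t] and [Tail t]]]]
  [Tail m [Tail [Tail [Tail n] and [Tail [Tail t] and [Tail t]]] and [Tail t]]]
  [Tail m [Tail [Tail [Tail [Tail n] and [Tail t]] and [Tail t]] and [Tail t]]]
  [Tail [Tail m [Tail n]] and [Tail [Tail t] and [Tail [Tail t] and [Tail t]]]]

14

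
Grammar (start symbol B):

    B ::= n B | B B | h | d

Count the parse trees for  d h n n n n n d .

Parse trees for d h n n n n n d:
  [B [B d] [B [B h] [B n [B n [B n [B n [B n [B d]]]]]]]]
  [B [B [B d] [B h]] [B n [B n [B n [B n [B n [B d]]]]]]]

2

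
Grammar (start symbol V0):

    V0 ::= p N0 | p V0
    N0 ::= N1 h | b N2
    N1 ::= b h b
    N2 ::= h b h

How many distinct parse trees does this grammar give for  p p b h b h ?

Parse trees for p p b h b h:
  [V0 p [V0 p [N0 [N1 b h b] h]]]
  [V0 p [V0 p [N0 b [N2 h b h]]]]

2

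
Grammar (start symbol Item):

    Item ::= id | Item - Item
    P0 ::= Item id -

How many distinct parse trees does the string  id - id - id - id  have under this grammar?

Parse trees for id - id - id - id:
  [Item [Item id] - [Item [Item id] - [Item [Item id] - [Item id]]]]
  [Item [Item id] - [Item [Item [Item id] - [Item id]] - [Item id]]]
  [Item [Item [Item id] - [Item id]] - [Item [Item id] - [Item id]]]
  [Item [Item [Item id] - [Item [Item id] - [Item id]]] - [Item id]]
  [Item [Item [Item [Item id] - [Item id]] - [Item id]] - [Item id]]

5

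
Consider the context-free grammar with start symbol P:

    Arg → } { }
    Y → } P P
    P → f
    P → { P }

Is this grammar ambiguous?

(Y, Arg are unreachable from P, so their rules don't affect L(P).) L(P) is { openⁿ atom closeⁿ : n ≥ 0 }. The bracket depth fixes n, and the derivation is forced at every step.

Unambiguous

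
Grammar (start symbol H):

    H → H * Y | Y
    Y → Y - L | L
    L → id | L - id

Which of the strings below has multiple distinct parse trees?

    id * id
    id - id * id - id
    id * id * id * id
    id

id * id: 1 tree
id - id * id - id: 4 trees
id * id * id * id: 1 tree
id: 1 tree

id - id * id - id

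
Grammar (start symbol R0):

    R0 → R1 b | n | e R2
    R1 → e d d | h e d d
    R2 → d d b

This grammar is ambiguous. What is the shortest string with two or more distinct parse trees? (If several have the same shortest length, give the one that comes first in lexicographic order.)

e d d b

length 1: no string has ≥2 trees
length 4: e d d b has 2 parse trees

Two derivations of e d d b:
  R0 ⇒ R1 b ⇒ e d d b
  R0 ⇒ e R2 ⇒ e d d b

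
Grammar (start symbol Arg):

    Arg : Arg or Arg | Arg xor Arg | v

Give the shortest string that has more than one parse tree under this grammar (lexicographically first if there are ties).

length 1: no string has ≥2 trees
length 3: no string has ≥2 trees
length 5: v or v or v has 2 parse trees

Two derivations of v or v or v:
  Arg ⇒ Arg or Arg ⇒ Arg or Arg or Arg ⇒ v or Arg or Arg ⇒ v or v or Arg ⇒ v or v or v
  Arg ⇒ Arg or Arg ⇒ v or Arg ⇒ v or Arg or Arg ⇒ v or v or Arg ⇒ v or v or v

v or v or v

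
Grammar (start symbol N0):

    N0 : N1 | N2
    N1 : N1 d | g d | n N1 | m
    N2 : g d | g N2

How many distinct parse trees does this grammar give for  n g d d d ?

3

Parse trees for n g d d d:
  [N0 [N1 [N1 [N1 n [N1 g d]] d] d]]
  [N0 [N1 [N1 n [N1 [N1 g d] d]] d]]
  [N0 [N1 n [N1 [N1 [N1 g d] d] d]]]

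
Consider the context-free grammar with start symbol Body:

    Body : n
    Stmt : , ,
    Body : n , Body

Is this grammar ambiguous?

(Stmt is unreachable from Body, so its rules don't affect L(Body).) The reachable grammar is A → atom sep A | atom. Each atom is followed by either the separator (recurse) or end-of-string (stop) — no choice point.

Unambiguous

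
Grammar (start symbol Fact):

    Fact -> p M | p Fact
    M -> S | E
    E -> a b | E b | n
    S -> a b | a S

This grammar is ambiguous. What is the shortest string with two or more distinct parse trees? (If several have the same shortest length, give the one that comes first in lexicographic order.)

p a b

length 2: no string has ≥2 trees
length 3: p a b has 2 parse trees

Two derivations of p a b:
  Fact ⇒ p M ⇒ p S ⇒ p a b
  Fact ⇒ p M ⇒ p E ⇒ p a b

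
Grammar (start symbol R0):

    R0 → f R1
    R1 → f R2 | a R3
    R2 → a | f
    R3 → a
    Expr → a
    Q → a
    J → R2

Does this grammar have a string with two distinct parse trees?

(Expr, Q, J are unreachable from R0, so their rules don't affect L(R0).) Restricted to the reachable nonterminals, every rule has the form A → t or A → t B, and no two rules for the same A share a first terminal. The grammar encodes a DFA — one run per string.

Unambiguous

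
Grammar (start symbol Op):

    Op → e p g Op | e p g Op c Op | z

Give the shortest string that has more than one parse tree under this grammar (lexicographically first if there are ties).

length 1: no string has ≥2 trees
length 4: no string has ≥2 trees
length 6: no string has ≥2 trees
length 7: no string has ≥2 trees
length 9: e p g e p g z c z has 2 parse trees

Two derivations of e p g e p g z c z:
  Op ⇒ e p g Op ⇒ e p g e p g Op c Op ⇒ e p g e p g z c Op ⇒ e p g e p g z c z
  Op ⇒ e p g Op c Op ⇒ e p g e p g Op c Op ⇒ e p g e p g z c Op ⇒ e p g e p g z c z

e p g e p g z c z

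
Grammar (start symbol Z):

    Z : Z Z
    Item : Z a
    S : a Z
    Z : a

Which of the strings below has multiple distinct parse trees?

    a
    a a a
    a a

a: 1 tree
a a a: 2 trees
a a: 1 tree

a a a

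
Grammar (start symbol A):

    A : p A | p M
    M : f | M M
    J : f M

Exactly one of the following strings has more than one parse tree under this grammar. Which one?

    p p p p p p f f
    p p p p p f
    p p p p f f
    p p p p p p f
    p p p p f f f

p p p p f f f

p p p p p p f f: 1 tree
p p p p p f: 1 tree
p p p p f f: 1 tree
p p p p p p f: 1 tree
p p p p f f f: 2 trees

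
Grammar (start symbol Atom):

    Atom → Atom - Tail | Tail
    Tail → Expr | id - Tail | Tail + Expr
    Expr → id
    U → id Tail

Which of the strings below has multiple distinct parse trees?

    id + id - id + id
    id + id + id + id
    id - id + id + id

id - id + id + id

id + id - id + id: 1 tree
id + id + id + id: 1 tree
id - id + id + id: 4 trees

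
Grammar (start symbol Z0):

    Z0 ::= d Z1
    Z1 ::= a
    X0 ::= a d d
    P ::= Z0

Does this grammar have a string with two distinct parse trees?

Unambiguous

Only Z0, Z1 are reachable from Z0; ignoring the rest: Restricted to the reachable nonterminals, every rule has the form A → t or A → t B, and no two rules for the same A share a first terminal. The grammar encodes a DFA — one run per string.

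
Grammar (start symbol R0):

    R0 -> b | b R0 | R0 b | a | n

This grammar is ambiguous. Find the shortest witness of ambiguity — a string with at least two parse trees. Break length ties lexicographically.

length 1: no string has ≥2 trees
length 2: b b has 2 parse trees

Two derivations of b b:
  R0 ⇒ b R0 ⇒ b b
  R0 ⇒ R0 b ⇒ b b

b b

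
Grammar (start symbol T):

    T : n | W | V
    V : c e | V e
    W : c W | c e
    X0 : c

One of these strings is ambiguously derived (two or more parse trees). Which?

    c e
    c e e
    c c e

c e

c e: 2 trees
c e e: 1 tree
c c e: 1 tree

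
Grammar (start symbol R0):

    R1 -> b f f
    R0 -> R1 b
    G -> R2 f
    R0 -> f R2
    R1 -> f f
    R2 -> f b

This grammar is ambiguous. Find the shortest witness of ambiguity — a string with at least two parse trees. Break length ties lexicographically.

length 3: f f b has 2 parse trees

Two derivations of f f b:
  R0 ⇒ R1 b ⇒ f f b
  R0 ⇒ f R2 ⇒ f f b

f f b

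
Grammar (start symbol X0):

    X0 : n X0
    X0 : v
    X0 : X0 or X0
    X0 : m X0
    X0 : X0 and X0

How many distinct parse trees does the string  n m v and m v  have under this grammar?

Parse trees for n m v and m v:
  [X0 n [X0 m [X0 [X0 v] and [X0 m [X0 v]]]]]
  [X0 n [X0 [X0 m [X0 v]] and [X0 m [X0 v]]]]
  [X0 [X0 n [X0 m [X0 v]]] and [X0 m [X0 v]]]

3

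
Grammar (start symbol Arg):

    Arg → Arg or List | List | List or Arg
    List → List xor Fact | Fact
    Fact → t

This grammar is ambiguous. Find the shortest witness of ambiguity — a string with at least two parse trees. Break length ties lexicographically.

t or t

length 1: no string has ≥2 trees
length 3: t or t has 2 parse trees

Two derivations of t or t:
  Arg ⇒ Arg or List ⇒ List or List ⇒ Fact or List ⇒ t or List ⇒ t or Fact ⇒ t or t
  Arg ⇒ List or Arg ⇒ Fact or Arg ⇒ t or Arg ⇒ t or List ⇒ t or Fact ⇒ t or t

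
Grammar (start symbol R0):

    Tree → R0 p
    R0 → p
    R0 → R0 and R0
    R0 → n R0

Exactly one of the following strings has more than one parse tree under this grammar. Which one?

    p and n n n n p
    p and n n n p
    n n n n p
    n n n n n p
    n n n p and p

n n n p and p

p and n n n n p: 1 tree
p and n n n p: 1 tree
n n n n p: 1 tree
n n n n n p: 1 tree
n n n p and p: 4 trees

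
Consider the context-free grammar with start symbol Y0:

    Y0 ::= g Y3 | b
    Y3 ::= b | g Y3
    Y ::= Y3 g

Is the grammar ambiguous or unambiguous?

Unambiguous

(Y is unreachable from Y0, so its rules don't affect L(Y0).) The reachable rules are right-linear with at most one rule per (nonterminal, next-terminal) pair. Each input token forces the next rule, so parsing is deterministic.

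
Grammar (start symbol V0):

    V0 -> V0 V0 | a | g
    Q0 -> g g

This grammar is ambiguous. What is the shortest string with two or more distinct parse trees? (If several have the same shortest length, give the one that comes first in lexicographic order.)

a a a

length 1: no string has ≥2 trees
length 2: no string has ≥2 trees
length 3: a a a has 2 parse trees

Two derivations of a a a:
  V0 ⇒ V0 V0 ⇒ V0 V0 V0 ⇒ a V0 V0 ⇒ a a V0 ⇒ a a a
  V0 ⇒ V0 V0 ⇒ a V0 ⇒ a V0 V0 ⇒ a a V0 ⇒ a a a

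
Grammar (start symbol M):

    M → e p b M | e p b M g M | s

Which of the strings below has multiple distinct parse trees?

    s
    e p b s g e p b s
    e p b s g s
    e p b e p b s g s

e p b e p b s g s

s: 1 tree
e p b s g e p b s: 1 tree
e p b s g s: 1 tree
e p b e p b s g s: 2 trees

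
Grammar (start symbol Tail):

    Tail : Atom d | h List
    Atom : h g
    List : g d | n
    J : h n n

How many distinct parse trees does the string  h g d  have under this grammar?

Parse trees for h g d:
  [Tail [Atom h g] d]
  [Tail h [List g d]]

2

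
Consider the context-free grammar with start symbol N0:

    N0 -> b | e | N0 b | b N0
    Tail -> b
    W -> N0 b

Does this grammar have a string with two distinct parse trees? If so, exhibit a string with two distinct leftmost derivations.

Ambiguous

Witness: b b

Derivation 1: N0 ⇒ N0 b ⇒ b b
Derivation 2: N0 ⇒ b N0 ⇒ b b

Two distinct leftmost derivations for the same string.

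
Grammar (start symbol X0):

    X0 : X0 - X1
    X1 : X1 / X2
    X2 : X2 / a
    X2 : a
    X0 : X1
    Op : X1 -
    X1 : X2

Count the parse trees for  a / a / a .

Parse trees for a / a / a:
  [X0 [X1 [X1 [X2 a]] / [X2 [X2 a] / a]]]
  [X0 [X1 [X1 [X1 [X2 a]] / [X2 a]] / [X2 a]]]
  [X0 [X1 [X1 [X2 [X2 a] / a]] / [X2 a]]]
  [X0 [X1 [X2 [X2 [X2 a] / a] / a]]]

4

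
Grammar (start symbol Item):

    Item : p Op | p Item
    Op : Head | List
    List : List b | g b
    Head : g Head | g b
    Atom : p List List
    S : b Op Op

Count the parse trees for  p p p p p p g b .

Parse trees for p p p p p p g b:
  [Item p [Item p [Item p [Item p [Item p [Item p [Op [Head g b]]]]]]]]
  [Item p [Item p [Item p [Item p [Item p [Item p [Op [List g b]]]]]]]]

2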